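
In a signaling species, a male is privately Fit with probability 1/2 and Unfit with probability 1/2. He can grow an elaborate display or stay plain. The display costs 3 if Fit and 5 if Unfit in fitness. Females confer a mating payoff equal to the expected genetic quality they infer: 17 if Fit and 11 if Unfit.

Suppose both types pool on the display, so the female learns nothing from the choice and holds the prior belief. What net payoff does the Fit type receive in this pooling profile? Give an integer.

Pooled mating payoff = 1/2·17 + 1/2·11 = 14.
Fit pays cost 3 for the display, so net payoff = 14 − 3 = 11.

11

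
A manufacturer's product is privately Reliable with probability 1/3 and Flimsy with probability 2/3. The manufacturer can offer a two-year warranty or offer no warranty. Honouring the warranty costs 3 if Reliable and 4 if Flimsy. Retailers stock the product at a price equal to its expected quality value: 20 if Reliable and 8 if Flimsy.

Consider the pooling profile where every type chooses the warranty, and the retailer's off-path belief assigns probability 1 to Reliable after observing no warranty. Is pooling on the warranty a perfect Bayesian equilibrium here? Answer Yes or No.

On path, the retailer holds the prior and pays 1/3·20 + 2/3·8 = 12. Off path (no warranty), believing Reliable, it pays 20.
Reliable: the warranty nets 12 − 3 = 9; no warranty nets 20. Reliable would deviate.
Flimsy: the warranty nets 12 − 4 = 8; no warranty nets 20. Flimsy would deviate.
A type deviates, so pooling fails.

No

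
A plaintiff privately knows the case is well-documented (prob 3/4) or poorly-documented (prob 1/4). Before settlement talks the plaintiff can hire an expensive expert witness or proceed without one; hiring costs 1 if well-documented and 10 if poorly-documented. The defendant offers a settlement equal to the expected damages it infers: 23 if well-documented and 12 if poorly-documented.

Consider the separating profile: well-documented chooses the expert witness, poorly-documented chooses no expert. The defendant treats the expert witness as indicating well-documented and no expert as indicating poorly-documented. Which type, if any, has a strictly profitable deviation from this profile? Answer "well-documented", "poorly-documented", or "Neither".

The expert witness pays 23; no expert pays 12.
well-documented: assigned the expert witness, nets 23 − 1 = 22; deviating to no expert nets 12.
poorly-documented: assigned no expert, nets 12; deviating to the expert witness nets 23 − 10 = 13.
The poorly-documented type gains 1 by deviating.

poorly-documented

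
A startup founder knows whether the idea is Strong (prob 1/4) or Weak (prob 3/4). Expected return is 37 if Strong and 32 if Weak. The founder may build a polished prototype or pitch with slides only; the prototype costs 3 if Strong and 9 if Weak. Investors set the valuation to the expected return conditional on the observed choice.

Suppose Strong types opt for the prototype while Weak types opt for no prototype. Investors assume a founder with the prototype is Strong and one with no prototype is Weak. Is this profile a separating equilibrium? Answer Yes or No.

Yes

Under these beliefs, the prototype earns valuation 37 and no prototype earns valuation 32.
Strong: the prototype nets 37 − 3 = 34; no prototype nets 32. Strong prefers the prototype.
Weak: the prototype nets 37 − 9 = 28; no prototype nets 32. Weak prefers no prototype.
Neither type deviates, so the separating profile is an equilibrium.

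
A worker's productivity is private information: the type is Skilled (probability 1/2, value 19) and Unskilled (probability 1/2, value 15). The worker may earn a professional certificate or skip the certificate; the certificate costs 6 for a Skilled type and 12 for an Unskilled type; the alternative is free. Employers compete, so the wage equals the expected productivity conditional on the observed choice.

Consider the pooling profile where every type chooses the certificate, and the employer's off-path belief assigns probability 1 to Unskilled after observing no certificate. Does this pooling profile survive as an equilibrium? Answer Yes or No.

No

On path, the employer holds the prior and pays 1/2·19 + 1/2·15 = 17. Off path (no certificate), believing Unskilled, it pays 15.
Skilled: the certificate nets 17 − 6 = 11; no certificate nets 15. Skilled would deviate.
Unskilled: the certificate nets 17 − 12 = 5; no certificate nets 15. Unskilled would deviate.
A type deviates, so pooling fails.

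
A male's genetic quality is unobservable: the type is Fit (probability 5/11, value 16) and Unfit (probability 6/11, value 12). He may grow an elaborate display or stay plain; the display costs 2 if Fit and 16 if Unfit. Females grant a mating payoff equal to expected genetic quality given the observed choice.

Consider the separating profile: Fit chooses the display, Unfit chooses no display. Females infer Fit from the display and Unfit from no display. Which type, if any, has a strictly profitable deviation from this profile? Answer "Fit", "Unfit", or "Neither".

Neither

The display pays 16; no display pays 12.
Fit: assigned the display, nets 16 − 2 = 14; deviating to no display nets 12.
Unfit: assigned no display, nets 12; deviating to the display nets 16 − 16 = 0.
Both types strictly prefer their assigned action; no profitable deviation.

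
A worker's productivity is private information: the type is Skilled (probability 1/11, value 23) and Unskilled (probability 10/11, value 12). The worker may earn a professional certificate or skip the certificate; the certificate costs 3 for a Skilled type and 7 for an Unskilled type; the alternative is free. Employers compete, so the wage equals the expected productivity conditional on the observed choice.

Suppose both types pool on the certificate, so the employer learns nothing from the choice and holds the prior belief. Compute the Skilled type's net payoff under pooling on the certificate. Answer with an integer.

Pooled wage = 1/11·23 + 10/11·12 = 13.
Skilled pays cost 3 for the certificate, so net payoff = 13 − 3 = 10.

10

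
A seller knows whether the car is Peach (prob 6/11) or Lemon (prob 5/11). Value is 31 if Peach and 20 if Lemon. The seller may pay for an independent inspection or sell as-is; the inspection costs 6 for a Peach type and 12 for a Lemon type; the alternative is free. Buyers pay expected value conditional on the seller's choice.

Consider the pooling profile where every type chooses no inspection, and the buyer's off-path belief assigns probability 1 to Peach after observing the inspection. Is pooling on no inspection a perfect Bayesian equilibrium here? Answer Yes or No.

Yes

On path, the buyer holds the prior and pays 6/11·31 + 5/11·20 = 26. Off path (the inspection), believing Peach, it pays 31.
Peach: no inspection nets 26; the inspection nets 31 − 6 = 25. Peach stays.
Lemon: no inspection nets 26; the inspection nets 31 − 12 = 19. Lemon stays.
No type deviates, so pooling is sustained.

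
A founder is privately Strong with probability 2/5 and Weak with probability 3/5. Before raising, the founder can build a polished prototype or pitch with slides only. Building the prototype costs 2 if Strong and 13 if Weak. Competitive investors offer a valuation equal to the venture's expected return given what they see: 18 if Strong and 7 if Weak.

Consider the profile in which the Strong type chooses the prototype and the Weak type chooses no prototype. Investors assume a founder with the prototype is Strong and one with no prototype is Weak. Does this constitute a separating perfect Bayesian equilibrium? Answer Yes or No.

Yes

Under these beliefs, the prototype earns valuation 18 and no prototype earns valuation 7.
Strong: the prototype nets 18 − 2 = 16; no prototype nets 7. Strong prefers the prototype.
Weak: the prototype nets 18 − 13 = 5; no prototype nets 7. Weak prefers no prototype.
Neither type deviates, so the separating profile is an equilibrium.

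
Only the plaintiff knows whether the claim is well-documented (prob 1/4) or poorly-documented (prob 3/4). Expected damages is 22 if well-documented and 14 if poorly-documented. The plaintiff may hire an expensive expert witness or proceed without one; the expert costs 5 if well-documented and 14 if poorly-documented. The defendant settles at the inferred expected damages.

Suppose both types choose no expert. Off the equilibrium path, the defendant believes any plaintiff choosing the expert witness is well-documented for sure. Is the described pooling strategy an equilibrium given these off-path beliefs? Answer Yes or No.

No

On path, the defendant holds the prior and pays 1/4·22 + 3/4·14 = 16. Off path (the expert witness), believing well-documented, it pays 22.
well-documented: no expert nets 16; the expert witness nets 22 − 5 = 17. well-documented would deviate.
poorly-documented: no expert nets 16; the expert witness nets 22 − 14 = 8. poorly-documented stays.
A type deviates, so pooling fails.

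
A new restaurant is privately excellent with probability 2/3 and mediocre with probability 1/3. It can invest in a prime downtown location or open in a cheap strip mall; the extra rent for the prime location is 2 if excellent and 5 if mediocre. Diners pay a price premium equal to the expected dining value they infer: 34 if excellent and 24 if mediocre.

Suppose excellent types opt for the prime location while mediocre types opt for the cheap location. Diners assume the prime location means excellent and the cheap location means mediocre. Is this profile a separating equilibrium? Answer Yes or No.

Under these beliefs, the prime location earns price premium 34 and the cheap location earns price premium 24.
excellent: the prime location nets 34 − 2 = 32; the cheap location nets 24. excellent prefers the prime location.
mediocre: the prime location nets 34 − 5 = 29; the cheap location nets 24. mediocre would deviate to the prime location.
mediocre has a profitable deviation, so the profile is not an equilibrium.

No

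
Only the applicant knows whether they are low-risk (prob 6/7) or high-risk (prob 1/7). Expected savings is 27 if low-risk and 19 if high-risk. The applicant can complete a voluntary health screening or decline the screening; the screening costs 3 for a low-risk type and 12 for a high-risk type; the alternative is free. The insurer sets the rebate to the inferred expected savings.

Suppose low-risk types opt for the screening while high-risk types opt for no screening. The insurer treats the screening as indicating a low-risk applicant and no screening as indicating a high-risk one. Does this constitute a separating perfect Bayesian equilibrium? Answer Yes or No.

Under these beliefs, the screening earns rebate 27 and no screening earns rebate 19.
low-risk: the screening nets 27 − 3 = 24; no screening nets 19. low-risk prefers the screening.
high-risk: the screening nets 27 − 12 = 15; no screening nets 19. high-risk prefers no screening.
Neither type deviates, so the separating profile is an equilibrium.

Yes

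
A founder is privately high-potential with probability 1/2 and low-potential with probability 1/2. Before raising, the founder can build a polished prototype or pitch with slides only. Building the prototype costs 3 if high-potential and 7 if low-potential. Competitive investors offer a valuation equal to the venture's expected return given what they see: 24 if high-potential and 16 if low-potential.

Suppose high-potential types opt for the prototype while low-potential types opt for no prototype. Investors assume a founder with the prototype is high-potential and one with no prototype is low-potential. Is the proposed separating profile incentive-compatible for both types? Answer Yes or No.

Under these beliefs, the prototype earns valuation 24 and no prototype earns valuation 16.
high-potential: the prototype nets 24 − 3 = 21; no prototype nets 16. high-potential prefers the prototype.
low-potential: the prototype nets 24 − 7 = 17; no prototype nets 16. low-potential would deviate to the prototype.
low-potential has a profitable deviation, so the profile is not an equilibrium.

No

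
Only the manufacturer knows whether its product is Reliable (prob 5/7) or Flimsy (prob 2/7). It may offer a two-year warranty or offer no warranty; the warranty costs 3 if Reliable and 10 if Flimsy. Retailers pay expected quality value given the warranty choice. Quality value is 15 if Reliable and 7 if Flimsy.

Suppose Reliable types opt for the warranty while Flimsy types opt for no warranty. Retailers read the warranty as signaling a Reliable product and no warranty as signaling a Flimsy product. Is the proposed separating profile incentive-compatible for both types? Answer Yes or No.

Under these beliefs, the warranty earns price 15 and no warranty earns price 7.
Reliable: the warranty nets 15 − 3 = 12; no warranty nets 7. Reliable prefers the warranty.
Flimsy: the warranty nets 15 − 10 = 5; no warranty nets 7. Flimsy prefers no warranty.
Neither type deviates, so the separating profile is an equilibrium.

Yes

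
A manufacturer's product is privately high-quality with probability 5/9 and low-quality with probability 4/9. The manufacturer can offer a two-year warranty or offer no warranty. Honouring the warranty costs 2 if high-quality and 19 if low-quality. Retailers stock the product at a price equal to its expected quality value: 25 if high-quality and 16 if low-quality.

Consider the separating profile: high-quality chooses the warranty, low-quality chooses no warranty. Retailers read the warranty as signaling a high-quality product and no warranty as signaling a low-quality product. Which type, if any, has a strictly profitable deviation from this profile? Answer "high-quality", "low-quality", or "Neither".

Neither

The warranty pays 25; no warranty pays 16.
high-quality: assigned the warranty, nets 25 − 2 = 23; deviating to no warranty nets 16.
low-quality: assigned no warranty, nets 16; deviating to the warranty nets 25 − 19 = 6.
Both types strictly prefer their assigned action; no profitable deviation.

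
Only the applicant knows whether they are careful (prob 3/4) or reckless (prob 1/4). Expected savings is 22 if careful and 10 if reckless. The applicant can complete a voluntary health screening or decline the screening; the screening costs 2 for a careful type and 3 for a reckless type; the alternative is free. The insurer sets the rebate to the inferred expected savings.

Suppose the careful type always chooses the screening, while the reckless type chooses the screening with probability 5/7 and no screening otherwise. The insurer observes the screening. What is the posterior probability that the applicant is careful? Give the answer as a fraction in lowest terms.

21/26

P(the screening) = (3/4)·1 + (1/4)·(5/7) = 13/14.
By Bayes' rule, P(careful | the screening) = (3/4) / (13/14) = 21/26.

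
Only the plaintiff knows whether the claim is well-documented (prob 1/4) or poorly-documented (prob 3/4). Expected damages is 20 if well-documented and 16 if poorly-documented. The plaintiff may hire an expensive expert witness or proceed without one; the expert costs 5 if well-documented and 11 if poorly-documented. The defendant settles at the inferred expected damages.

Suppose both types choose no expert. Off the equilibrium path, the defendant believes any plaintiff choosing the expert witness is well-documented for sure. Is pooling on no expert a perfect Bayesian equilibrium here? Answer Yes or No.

On path, the defendant holds the prior and pays 1/4·20 + 3/4·16 = 17. Off path (the expert witness), believing well-documented, it pays 20.
well-documented: no expert nets 17; the expert witness nets 20 − 5 = 15. well-documented stays.
poorly-documented: no expert nets 17; the expert witness nets 20 − 11 = 9. poorly-documented stays.
No type deviates, so pooling is sustained.

Yes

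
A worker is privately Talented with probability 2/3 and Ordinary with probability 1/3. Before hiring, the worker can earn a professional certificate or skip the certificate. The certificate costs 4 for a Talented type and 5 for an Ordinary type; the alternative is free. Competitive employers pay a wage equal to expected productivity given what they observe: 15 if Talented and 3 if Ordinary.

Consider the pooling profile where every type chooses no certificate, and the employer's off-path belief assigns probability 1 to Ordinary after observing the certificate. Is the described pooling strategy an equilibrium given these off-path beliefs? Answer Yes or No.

On path, the employer holds the prior and pays 2/3·15 + 1/3·3 = 11. Off path (the certificate), believing Ordinary, it pays 3.
Talented: no certificate nets 11; the certificate nets 3 − 4 = -1. Talented stays.
Ordinary: no certificate nets 11; the certificate nets 3 − 5 = -2. Ordinary stays.
No type deviates, so pooling is sustained.

Yes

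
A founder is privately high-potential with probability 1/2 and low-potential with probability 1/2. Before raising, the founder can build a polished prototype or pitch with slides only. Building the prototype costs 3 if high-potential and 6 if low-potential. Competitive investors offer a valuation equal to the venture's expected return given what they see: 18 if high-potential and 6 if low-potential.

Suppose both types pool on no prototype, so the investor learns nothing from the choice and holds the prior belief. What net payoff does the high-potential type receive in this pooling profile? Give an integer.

12

Pooled valuation = 1/2·18 + 1/2·6 = 12.
high-potential pays no cost for no prototype, so net payoff = 12.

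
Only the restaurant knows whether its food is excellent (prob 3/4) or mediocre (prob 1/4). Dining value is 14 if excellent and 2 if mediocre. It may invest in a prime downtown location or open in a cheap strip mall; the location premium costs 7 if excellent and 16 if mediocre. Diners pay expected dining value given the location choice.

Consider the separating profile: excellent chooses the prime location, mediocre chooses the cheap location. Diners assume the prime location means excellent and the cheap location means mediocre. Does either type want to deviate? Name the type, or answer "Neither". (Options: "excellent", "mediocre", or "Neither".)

The prime location pays 14; the cheap location pays 2.
excellent: assigned the prime location, nets 14 − 7 = 7; deviating to the cheap location nets 2.
mediocre: assigned the cheap location, nets 2; deviating to the prime location nets 14 − 16 = -2.
Both types strictly prefer their assigned action; no profitable deviation.

Neither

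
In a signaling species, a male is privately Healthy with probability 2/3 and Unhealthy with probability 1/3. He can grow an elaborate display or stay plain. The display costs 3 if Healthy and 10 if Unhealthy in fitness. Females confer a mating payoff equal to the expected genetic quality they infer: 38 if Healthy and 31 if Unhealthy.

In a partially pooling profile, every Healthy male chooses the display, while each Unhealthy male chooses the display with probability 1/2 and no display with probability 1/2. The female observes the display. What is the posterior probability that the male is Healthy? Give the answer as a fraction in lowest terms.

4/5

P(the display) = (2/3)·1 + (1/3)·(1/2) = 5/6.
By Bayes' rule, P(Healthy | the display) = (2/3) / (5/6) = 4/5.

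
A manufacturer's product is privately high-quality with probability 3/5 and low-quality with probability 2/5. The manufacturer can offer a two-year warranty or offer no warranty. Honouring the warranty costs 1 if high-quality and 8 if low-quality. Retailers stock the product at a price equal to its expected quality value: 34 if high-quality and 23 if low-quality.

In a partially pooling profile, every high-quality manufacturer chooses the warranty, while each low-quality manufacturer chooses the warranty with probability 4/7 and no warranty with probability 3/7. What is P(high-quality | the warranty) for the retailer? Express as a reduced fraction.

21/29

P(the warranty) = (3/5)·1 + (2/5)·(4/7) = 29/35.
By Bayes' rule, P(high-quality | the warranty) = (3/5) / (29/35) = 21/29.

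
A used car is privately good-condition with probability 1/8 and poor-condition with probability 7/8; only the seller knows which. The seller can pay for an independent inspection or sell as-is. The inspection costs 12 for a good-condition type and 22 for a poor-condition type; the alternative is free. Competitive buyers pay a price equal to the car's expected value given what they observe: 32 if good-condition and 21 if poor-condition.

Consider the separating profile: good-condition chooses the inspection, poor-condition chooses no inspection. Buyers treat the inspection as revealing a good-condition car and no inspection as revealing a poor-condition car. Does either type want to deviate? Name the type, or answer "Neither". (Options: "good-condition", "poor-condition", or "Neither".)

The inspection pays 32; no inspection pays 21.
good-condition: assigned the inspection, nets 32 − 12 = 20; deviating to no inspection nets 21.
poor-condition: assigned no inspection, nets 21; deviating to the inspection nets 32 − 22 = 10.
The good-condition type gains 1 by deviating.

good-condition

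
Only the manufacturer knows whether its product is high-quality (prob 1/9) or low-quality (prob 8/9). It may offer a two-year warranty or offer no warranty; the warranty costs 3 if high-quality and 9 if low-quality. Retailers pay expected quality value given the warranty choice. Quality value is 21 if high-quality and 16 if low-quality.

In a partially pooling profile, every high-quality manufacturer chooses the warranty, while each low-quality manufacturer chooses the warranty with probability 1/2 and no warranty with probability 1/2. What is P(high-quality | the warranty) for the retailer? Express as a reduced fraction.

P(the warranty) = (1/9)·1 + (8/9)·(1/2) = 5/9.
By Bayes' rule, P(high-quality | the warranty) = (1/9) / (5/9) = 1/5.

1/5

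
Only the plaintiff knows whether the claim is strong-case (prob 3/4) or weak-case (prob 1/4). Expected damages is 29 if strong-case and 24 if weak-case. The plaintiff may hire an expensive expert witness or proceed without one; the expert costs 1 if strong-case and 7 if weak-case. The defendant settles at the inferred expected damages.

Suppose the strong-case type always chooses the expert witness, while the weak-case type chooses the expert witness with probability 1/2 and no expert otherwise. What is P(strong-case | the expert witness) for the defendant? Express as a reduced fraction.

6/7

P(the expert witness) = (3/4)·1 + (1/4)·(1/2) = 7/8.
By Bayes' rule, P(strong-case | the expert witness) = (3/4) / (7/8) = 6/7.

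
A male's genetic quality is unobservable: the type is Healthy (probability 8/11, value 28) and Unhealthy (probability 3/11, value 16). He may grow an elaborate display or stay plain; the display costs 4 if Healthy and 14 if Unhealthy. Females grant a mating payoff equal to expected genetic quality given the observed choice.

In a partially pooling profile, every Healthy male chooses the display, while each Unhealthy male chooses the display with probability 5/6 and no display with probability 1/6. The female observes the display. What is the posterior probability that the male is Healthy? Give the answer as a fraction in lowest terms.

16/21

P(the display) = (8/11)·1 + (3/11)·(5/6) = 21/22.
By Bayes' rule, P(Healthy | the display) = (8/11) / (21/22) = 16/21.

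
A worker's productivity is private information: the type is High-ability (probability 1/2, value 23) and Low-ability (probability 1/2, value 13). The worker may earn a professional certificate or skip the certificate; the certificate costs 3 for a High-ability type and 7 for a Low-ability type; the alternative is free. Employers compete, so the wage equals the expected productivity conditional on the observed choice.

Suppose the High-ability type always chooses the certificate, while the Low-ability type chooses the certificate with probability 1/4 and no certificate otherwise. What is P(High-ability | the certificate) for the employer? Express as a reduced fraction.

P(the certificate) = (1/2)·1 + (1/2)·(1/4) = 5/8.
By Bayes' rule, P(High-ability | the certificate) = (1/2) / (5/8) = 4/5.

4/5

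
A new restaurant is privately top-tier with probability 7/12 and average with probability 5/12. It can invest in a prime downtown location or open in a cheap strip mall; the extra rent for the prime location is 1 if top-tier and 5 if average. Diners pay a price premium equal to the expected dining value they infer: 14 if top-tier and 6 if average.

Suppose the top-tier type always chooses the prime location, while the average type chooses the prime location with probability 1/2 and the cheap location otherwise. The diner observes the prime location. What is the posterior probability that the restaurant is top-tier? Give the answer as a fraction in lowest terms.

P(the prime location) = (7/12)·1 + (5/12)·(1/2) = 19/24.
By Bayes' rule, P(top-tier | the prime location) = (7/12) / (19/24) = 14/19.

14/19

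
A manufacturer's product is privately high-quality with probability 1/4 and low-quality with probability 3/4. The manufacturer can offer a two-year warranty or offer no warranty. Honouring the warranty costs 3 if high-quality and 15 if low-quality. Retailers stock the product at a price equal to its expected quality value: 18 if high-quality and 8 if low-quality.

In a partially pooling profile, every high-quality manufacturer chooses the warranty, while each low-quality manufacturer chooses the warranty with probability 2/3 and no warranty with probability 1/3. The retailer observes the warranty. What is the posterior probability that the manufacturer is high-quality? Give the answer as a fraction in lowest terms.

1/3

P(the warranty) = (1/4)·1 + (3/4)·(2/3) = 3/4.
By Bayes' rule, P(high-quality | the warranty) = (1/4) / (3/4) = 1/3.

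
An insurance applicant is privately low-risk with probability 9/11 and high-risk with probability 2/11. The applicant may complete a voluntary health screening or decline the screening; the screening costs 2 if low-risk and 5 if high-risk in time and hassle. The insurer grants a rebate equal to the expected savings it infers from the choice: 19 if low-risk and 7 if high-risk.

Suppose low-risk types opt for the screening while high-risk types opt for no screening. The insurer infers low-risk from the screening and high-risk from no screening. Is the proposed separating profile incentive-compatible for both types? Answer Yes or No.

No

Under these beliefs, the screening earns rebate 19 and no screening earns rebate 7.
low-risk: the screening nets 19 − 2 = 17; no screening nets 7. low-risk prefers the screening.
high-risk: the screening nets 19 − 5 = 14; no screening nets 7. high-risk would deviate to the screening.
high-risk has a profitable deviation, so the profile is not an equilibrium.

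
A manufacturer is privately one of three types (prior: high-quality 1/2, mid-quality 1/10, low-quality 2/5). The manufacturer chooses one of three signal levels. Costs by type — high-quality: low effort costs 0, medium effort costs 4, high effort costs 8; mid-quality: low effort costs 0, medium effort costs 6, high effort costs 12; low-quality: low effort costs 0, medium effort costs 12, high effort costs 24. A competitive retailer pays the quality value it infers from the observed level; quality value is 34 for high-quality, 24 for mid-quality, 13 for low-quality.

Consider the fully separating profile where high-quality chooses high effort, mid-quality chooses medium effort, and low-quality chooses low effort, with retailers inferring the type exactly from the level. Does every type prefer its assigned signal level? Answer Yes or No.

No

Separating prices: high effort → 34, medium effort → 24, low effort → 13.
high-quality (assigned high effort): low effort: 13 − 0 = 13; medium effort: 24 − 4 = 20; high effort: 34 − 8 = 26. high-quality stays.
mid-quality (assigned medium effort): low effort: 13 − 0 = 13; medium effort: 24 − 6 = 18; high effort: 34 − 12 = 22. mid-quality prefers high effort.
low-quality (assigned low effort): low effort: 13 − 0 = 13; medium effort: 24 − 12 = 12; high effort: 34 − 24 = 10. low-quality stays.
At least one type deviates; the separating profile fails.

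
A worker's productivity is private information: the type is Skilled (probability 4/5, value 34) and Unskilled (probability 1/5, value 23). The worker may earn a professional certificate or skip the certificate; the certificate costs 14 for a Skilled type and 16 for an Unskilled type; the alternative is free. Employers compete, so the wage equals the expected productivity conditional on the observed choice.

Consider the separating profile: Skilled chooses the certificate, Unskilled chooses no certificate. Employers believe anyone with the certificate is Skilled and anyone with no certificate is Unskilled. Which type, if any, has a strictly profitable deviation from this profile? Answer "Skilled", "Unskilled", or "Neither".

Skilled

The certificate pays 34; no certificate pays 23.
Skilled: assigned the certificate, nets 34 − 14 = 20; deviating to no certificate nets 23.
Unskilled: assigned no certificate, nets 23; deviating to the certificate nets 34 − 16 = 18.
The Skilled type gains 3 by deviating.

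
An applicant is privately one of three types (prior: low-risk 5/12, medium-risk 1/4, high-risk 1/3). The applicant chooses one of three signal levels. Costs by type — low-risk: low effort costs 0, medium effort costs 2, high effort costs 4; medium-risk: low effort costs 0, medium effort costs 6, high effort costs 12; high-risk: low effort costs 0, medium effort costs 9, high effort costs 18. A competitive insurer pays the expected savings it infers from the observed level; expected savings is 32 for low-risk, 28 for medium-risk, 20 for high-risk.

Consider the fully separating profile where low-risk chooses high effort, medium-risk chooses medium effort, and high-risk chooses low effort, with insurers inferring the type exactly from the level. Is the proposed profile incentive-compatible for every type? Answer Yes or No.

Separating rebates: high effort → 32, medium effort → 28, low effort → 20.
low-risk (assigned high effort): low effort: 20 − 0 = 20; medium effort: 28 − 2 = 26; high effort: 32 − 4 = 28. low-risk stays.
medium-risk (assigned medium effort): low effort: 20 − 0 = 20; medium effort: 28 − 6 = 22; high effort: 32 − 12 = 20. medium-risk stays.
high-risk (assigned low effort): low effort: 20 − 0 = 20; medium effort: 28 − 9 = 19; high effort: 32 − 18 = 14. high-risk stays.
Every type prefers its assigned level; separation holds.

Yes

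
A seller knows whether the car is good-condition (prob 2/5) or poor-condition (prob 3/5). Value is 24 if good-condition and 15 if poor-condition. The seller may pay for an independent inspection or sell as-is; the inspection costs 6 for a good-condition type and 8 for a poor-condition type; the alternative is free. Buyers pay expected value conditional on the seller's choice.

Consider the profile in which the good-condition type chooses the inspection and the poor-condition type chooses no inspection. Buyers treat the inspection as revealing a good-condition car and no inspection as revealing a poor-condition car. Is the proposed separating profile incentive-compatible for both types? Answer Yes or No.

Under these beliefs, the inspection earns price 24 and no inspection earns price 15.
good-condition: the inspection nets 24 − 6 = 18; no inspection nets 15. good-condition prefers the inspection.
poor-condition: the inspection nets 24 − 8 = 16; no inspection nets 15. poor-condition would deviate to the inspection.
poor-condition has a profitable deviation, so the profile is not an equilibrium.

No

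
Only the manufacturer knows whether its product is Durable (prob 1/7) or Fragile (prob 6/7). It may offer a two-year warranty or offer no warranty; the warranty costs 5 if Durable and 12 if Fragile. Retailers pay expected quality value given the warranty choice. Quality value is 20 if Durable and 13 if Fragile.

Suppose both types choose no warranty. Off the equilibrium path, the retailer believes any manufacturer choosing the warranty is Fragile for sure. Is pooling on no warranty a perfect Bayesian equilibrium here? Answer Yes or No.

On path, the retailer holds the prior and pays 1/7·20 + 6/7·13 = 14. Off path (the warranty), believing Fragile, it pays 13.
Durable: no warranty nets 14; the warranty nets 13 − 5 = 8. Durable stays.
Fragile: no warranty nets 14; the warranty nets 13 − 12 = 1. Fragile stays.
No type deviates, so pooling is sustained.

Yes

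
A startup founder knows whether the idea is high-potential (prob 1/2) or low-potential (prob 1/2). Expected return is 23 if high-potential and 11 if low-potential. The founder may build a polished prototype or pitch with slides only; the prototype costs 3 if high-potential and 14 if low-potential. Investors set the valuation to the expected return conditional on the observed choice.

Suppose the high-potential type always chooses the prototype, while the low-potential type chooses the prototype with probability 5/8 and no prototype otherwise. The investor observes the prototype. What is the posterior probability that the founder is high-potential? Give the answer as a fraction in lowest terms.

P(the prototype) = (1/2)·1 + (1/2)·(5/8) = 13/16.
By Bayes' rule, P(high-potential | the prototype) = (1/2) / (13/16) = 8/13.

8/13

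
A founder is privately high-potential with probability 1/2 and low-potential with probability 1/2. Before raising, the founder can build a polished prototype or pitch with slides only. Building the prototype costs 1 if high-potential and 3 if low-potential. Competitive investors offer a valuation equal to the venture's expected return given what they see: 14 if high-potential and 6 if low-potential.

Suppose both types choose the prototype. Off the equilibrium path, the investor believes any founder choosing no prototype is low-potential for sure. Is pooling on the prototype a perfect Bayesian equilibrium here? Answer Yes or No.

On path, the investor holds the prior and pays 1/2·14 + 1/2·6 = 10. Off path (no prototype), believing low-potential, it pays 6.
high-potential: the prototype nets 10 − 1 = 9; no prototype nets 6. high-potential stays.
low-potential: the prototype nets 10 − 3 = 7; no prototype nets 6. low-potential stays.
No type deviates, so pooling is sustained.

Yes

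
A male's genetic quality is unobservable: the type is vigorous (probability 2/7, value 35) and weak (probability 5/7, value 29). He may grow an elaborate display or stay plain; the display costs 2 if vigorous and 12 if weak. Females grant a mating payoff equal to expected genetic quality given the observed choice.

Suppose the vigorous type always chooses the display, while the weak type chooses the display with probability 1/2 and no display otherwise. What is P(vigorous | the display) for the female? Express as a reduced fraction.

P(the display) = (2/7)·1 + (5/7)·(1/2) = 9/14.
By Bayes' rule, P(vigorous | the display) = (2/7) / (9/14) = 4/9.

4/9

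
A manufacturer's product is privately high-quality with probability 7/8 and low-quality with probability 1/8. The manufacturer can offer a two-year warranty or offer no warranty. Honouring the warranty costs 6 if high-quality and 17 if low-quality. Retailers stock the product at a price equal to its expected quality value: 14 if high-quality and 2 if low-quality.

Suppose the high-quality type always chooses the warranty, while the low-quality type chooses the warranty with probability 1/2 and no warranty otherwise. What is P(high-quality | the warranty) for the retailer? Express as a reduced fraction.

P(the warranty) = (7/8)·1 + (1/8)·(1/2) = 15/16.
By Bayes' rule, P(high-quality | the warranty) = (7/8) / (15/16) = 14/15.

14/15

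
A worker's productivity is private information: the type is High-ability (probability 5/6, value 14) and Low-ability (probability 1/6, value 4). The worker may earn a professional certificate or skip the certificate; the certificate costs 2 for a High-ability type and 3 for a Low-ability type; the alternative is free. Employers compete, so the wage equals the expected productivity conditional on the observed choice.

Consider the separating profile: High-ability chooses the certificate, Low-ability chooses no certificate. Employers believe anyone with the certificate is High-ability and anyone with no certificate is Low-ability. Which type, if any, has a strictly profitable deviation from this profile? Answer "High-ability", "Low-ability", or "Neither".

The certificate pays 14; no certificate pays 4.
High-ability: assigned the certificate, nets 14 − 2 = 12; deviating to no certificate nets 4.
Low-ability: assigned no certificate, nets 4; deviating to the certificate nets 14 − 3 = 11.
The Low-ability type gains 7 by deviating.

Low-ability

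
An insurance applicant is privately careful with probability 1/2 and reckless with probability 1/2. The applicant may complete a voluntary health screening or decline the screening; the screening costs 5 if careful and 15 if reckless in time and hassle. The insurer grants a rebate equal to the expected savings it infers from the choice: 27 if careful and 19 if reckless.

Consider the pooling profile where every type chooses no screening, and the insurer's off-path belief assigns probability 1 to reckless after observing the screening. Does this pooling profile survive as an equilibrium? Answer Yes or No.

On path, the insurer holds the prior and pays 1/2·27 + 1/2·19 = 23. Off path (the screening), believing reckless, it pays 19.
careful: no screening nets 23; the screening nets 19 − 5 = 14. careful stays.
reckless: no screening nets 23; the screening nets 19 − 15 = 4. reckless stays.
No type deviates, so pooling is sustained.

Yes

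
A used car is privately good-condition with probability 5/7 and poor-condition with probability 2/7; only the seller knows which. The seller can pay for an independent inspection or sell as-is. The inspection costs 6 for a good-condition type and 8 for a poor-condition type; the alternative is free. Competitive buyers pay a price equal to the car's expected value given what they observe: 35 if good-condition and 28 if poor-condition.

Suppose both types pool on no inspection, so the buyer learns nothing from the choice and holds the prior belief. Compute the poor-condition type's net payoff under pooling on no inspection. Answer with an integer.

Pooled price = 5/7·35 + 2/7·28 = 33.
poor-condition pays no cost for no inspection, so net payoff = 33.

33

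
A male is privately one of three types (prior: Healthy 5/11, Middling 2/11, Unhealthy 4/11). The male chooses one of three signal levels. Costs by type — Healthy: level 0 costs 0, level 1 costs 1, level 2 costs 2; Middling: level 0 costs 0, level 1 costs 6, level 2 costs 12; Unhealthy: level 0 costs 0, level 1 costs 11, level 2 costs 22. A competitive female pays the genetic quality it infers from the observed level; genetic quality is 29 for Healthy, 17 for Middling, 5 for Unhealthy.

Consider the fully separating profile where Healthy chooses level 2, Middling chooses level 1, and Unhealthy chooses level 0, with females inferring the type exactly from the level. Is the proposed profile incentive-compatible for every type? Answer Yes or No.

No

Separating mating payoffs: level 2 → 29, level 1 → 17, level 0 → 5.
Healthy (assigned level 2): level 0: 5 − 0 = 5; level 1: 17 − 1 = 16; level 2: 29 − 2 = 27. Healthy stays.
Middling (assigned level 1): level 0: 5 − 0 = 5; level 1: 17 − 6 = 11; level 2: 29 − 12 = 17. Middling prefers level 2.
Unhealthy (assigned level 0): level 0: 5 − 0 = 5; level 1: 17 − 11 = 6; level 2: 29 − 22 = 7. Unhealthy prefers level 2.
At least one type deviates; the separating profile fails.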